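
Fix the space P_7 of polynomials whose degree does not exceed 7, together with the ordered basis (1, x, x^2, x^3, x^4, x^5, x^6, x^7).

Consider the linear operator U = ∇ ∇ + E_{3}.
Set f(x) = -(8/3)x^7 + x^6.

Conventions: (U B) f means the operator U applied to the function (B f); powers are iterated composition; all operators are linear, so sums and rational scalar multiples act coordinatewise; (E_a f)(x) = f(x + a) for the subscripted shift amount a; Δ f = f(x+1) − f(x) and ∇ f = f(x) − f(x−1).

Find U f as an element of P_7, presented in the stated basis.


∇ f = -(56/3)x^6 + 62x^5 - (325/3)x^4 + (340/3)x^3 - 71x^2 + (74/3)x - 11/3
∇ ∇ f = -112x^5 + 590x^4 - (4280/3)x^3 + 1890x^2 - (4012/3)x + 398
E_{3} f = -(8/3)x^7 - 55x^6 - 486x^5 - 2385x^4 - 7020x^3 - 12393x^2 - 12150x - 5103
(∇ ∇ + E_{3}) f = -(8/3)x^7 - 55x^6 - 598x^5 - 1795x^4 - (25340/3)x^3 - 10503x^2 - (40462/3)x - 4705

the image equals g(x) = -(8/3)x^7 - 55x^6 - 598x^5 - 1795x^4 - (25340/3)x^3 - 10503x^2 - (40462/3)x - 4705


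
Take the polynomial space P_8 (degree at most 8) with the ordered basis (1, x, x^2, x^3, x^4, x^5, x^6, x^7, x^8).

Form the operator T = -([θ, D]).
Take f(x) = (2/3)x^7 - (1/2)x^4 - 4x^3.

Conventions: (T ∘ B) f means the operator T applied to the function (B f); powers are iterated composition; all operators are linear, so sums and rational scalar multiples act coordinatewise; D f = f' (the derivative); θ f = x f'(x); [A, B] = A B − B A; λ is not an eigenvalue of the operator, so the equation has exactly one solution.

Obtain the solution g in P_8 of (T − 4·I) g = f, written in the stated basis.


write g with unknown coordinates in the stated basis and equate coefficients in (T − 4·I) g = f
solving from the highest basis element down gives g = -(1/6)x^7 - (7/24)x^6 - (7/16)x^5 - (27/64)x^4 + (37/64)x^3 + (111/256)x^2 + (111/512)x + 111/2048
check: T g = -(7/6)x^6 - (7/4)x^5 - (35/16)x^4 - (27/16)x^3 + (111/64)x^2 + (111/128)x + 111/512
so T g − 4·g = (2/3)x^7 - (1/2)x^4 - 4x^3 = f ✓

the result is g(x) = -(1/6)x^7 - (7/24)x^6 - (7/16)x^5 - (27/64)x^4 + (37/64)x^3 + (111/256)x^2 + (111/512)x + 111/2048


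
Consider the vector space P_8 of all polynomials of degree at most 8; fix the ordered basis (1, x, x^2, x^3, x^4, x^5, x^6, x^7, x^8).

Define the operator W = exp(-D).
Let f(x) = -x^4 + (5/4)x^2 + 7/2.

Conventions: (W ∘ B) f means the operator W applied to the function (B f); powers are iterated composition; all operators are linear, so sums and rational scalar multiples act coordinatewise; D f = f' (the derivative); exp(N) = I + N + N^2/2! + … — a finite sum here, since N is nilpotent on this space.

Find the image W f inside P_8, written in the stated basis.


the result is g(x) = -x^4 + 4x^3 - (19/4)x^2 + (3/2)x + 15/4

order-1 term: 4x^3 - (5/2)x
order-2 term: -6x^2 + 5/4
order-3 term: 4x
order-4 term: -1
the series for exp(-D) f terminates at order 4
exp(-D) f = -x^4 + 4x^3 - (19/4)x^2 + (3/2)x + 15/4


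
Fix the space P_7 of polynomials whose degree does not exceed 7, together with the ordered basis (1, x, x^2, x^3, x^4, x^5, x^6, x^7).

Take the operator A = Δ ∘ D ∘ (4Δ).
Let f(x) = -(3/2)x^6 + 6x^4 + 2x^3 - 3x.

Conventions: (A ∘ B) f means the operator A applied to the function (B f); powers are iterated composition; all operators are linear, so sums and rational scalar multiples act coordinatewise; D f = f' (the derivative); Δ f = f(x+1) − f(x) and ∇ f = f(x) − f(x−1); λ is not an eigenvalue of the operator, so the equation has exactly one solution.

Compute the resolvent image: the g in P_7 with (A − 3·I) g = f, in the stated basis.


the image equals g(x) = (1/2)x^6 - 2x^4 + (238/3)x^3 + 240x^2 + 217x + 2072/3

write g with unknown coordinates in the stated basis and equate coefficients in (A − 3·I) g = f
solving from the highest basis element down gives g = (1/2)x^6 - 2x^4 + (238/3)x^3 + 240x^2 + 217x + 2072/3
check: A g = 240x^3 + 720x^2 + 648x + 2072
so A g − 3·g = -(3/2)x^6 + 6x^4 + 2x^3 - 3x = f ✓


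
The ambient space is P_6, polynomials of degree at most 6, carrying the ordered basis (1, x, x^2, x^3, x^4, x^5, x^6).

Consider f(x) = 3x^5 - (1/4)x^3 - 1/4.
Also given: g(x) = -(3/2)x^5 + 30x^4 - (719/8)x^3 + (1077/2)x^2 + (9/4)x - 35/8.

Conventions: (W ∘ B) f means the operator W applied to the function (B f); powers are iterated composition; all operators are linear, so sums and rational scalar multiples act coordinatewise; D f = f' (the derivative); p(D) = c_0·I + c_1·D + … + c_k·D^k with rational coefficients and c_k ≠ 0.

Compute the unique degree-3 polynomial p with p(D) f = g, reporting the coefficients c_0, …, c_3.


D^0 f = 3x^5 - (1/4)x^3 - 1/4
D^1 f = 15x^4 - (3/4)x^2
D^2 f = 60x^3 - (3/2)x
D^3 f = 180x^2 - 3/2
matching coefficients of g against c_0 f + c_1 Df + … from the top degree down determines the c_i
solution: c_0 = -1/2, c_1 = 2, c_2 = -3/2, c_3 = 3

p(D) = -(1/2)·I + 2·D − (3/2)·D^2 + 3·D^3, i.e. c_0 = -1/2, c_1 = 2, c_2 = -3/2, c_3 = 3


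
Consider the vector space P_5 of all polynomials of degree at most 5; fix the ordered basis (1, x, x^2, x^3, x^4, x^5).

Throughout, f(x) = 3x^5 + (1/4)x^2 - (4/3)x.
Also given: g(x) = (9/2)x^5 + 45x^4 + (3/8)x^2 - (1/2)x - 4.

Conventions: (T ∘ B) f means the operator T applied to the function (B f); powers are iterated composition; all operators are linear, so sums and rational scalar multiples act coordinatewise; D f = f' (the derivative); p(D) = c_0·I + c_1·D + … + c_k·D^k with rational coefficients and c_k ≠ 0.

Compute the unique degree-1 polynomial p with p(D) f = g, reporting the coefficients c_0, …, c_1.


D^0 f = 3x^5 + (1/4)x^2 - (4/3)x
D^1 f = 15x^4 + (1/2)x - 4/3
matching coefficients of g against c_0 f + c_1 Df + … from the top degree down determines the c_i
solution: c_0 = 3/2, c_1 = 3

p(D) = (3/2)·I + 3·D, i.e. c_0 = 3/2, c_1 = 3


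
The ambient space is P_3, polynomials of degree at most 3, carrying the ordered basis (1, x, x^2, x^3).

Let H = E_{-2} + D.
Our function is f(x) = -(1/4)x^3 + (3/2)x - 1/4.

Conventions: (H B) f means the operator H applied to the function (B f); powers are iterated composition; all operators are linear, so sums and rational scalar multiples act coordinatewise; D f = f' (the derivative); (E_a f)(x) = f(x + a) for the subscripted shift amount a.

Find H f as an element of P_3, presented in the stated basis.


E_{-2} f = -(1/4)x^3 + (3/2)x^2 - (3/2)x - 5/4
D f = -(3/4)x^2 + 3/2
(E_{-2} + D) f = -(1/4)x^3 + (3/4)x^2 - (3/2)x + 1/4

g(x) = -(1/4)x^3 + (3/4)x^2 - (3/2)x + 1/4


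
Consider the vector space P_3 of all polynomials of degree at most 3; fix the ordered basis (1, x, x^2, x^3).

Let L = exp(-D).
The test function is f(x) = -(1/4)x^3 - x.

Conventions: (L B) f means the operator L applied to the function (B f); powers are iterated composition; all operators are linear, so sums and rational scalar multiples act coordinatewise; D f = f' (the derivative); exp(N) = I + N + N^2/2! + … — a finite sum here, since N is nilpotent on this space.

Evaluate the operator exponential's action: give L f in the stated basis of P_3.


the image equals g(x) = -(1/4)x^3 + (3/4)x^2 - (7/4)x + 5/4

order-1 term: (3/4)x^2 + 1
order-2 term: -(3/4)x
order-3 term: 1/4
the series for exp(-D) f terminates at order 3
exp(-D) f = -(1/4)x^3 + (3/4)x^2 - (7/4)x + 5/4


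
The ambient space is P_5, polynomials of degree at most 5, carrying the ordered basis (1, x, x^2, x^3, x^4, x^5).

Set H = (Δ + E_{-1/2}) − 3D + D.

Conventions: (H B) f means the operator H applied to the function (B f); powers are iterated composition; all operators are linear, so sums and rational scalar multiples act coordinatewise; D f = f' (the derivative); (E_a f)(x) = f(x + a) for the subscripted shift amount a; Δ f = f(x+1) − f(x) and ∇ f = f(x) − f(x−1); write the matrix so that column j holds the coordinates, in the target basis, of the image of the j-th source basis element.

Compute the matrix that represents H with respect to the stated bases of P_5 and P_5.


image of 1: 1
image of x: x - 3/2
image of x^2: x^2 - 3x + 5/4
image of x^3: x^3 - (9/2)x^2 + (15/4)x + 7/8
image of x^4: x^4 - 6x^3 + (15/2)x^2 + (7/2)x + 17/16
image of x^5: x^5 - (15/2)x^4 + (25/2)x^3 + (35/4)x^2 + (85/16)x + 31/32
each image's coordinates form column j of the matrix

the matrix is [[1, -3/2, 5/4, 7/8, 17/16, 31/32]; [0, 1, -3, 15/4, 7/2, 85/16]; [0, 0, 1, -9/2, 15/2, 35/4]; [0, 0, 0, 1, -6, 25/2]; [0, 0, 0, 0, 1, -15/2]; [0, 0, 0, 0, 0, 1]] (rows listed top to bottom)


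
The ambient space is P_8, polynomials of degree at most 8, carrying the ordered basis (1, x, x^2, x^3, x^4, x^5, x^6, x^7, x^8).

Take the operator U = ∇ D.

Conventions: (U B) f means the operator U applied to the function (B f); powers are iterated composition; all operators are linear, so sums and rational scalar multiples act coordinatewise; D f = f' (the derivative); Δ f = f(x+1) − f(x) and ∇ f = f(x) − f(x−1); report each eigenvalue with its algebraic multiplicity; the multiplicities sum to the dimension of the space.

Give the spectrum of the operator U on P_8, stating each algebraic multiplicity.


image of 1: 0
image of x: 0
image of x^2: 2
image of x^3: 6x - 3
image of x^4: 12x^2 - 12x + 4
image of x^5: 20x^3 - 30x^2 + 20x - 5
image of x^6: 30x^4 - 60x^3 + 60x^2 - 30x + 6
image of x^7: 42x^5 - 105x^4 + 140x^3 - 105x^2 + 42x - 7
image of x^8: 56x^6 - 168x^5 + 280x^4 - 280x^3 + 168x^2 - 56x + 8
the matrix is upper triangular; its diagonal is (0, 0, 0, 0, 0, 0, 0, 0, 0)
for a triangular matrix the eigenvalues are the diagonal entries, with algebraic multiplicity their repetition count

λ = 0 (multiplicity 9)


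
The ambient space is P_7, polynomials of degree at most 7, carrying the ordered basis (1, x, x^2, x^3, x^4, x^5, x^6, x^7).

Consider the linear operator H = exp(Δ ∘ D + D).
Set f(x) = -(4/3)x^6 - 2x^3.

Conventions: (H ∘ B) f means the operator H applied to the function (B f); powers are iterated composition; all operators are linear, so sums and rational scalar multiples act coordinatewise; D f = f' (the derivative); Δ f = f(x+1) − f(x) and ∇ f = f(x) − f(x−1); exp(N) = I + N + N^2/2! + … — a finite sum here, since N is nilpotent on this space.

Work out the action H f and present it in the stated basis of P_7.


the image equals g(x) = -(4/3)x^6 - 8x^5 - 60x^4 - (806/3)x^3 - 826x^2 - 1586x - 4288/3

order-1 term: -8x^5 - 40x^4 - 80x^3 - 86x^2 - 52x - 14
order-2 term: -20x^4 - 160x^3 - 480x^2 - 646x - 332
order-3 term: -(80/3)x^3 - 240x^2 - 720x - 722
order-4 term: -20x^2 - 160x - 320
order-5 term: -8x - 40
order-6 term: -4/3
the series for exp(Δ ∘ D + D) f terminates at order 6
exp(Δ ∘ D + D) f = -(4/3)x^6 - 8x^5 - 60x^4 - (806/3)x^3 - 826x^2 - 1586x - 4288/3


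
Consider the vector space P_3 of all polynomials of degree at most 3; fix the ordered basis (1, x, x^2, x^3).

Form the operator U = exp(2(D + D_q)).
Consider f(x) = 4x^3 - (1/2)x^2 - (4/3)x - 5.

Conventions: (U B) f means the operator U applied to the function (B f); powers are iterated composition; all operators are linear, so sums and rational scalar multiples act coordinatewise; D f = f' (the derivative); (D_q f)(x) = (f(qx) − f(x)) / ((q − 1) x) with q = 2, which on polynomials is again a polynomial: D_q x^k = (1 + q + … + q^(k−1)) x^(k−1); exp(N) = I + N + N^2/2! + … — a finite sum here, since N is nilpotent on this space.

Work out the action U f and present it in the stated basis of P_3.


the result is g(x) = 4x^3 + (159/2)x^2 + (1181/3)x + 513

order-1 term: 80x^2 - 5x - 16/3
order-2 term: 400x - 10
order-3 term: 1600/3
the series for exp(2(D + D_q)) f terminates at order 3
exp(2(D + D_q)) f = 4x^3 + (159/2)x^2 + (1181/3)x + 513


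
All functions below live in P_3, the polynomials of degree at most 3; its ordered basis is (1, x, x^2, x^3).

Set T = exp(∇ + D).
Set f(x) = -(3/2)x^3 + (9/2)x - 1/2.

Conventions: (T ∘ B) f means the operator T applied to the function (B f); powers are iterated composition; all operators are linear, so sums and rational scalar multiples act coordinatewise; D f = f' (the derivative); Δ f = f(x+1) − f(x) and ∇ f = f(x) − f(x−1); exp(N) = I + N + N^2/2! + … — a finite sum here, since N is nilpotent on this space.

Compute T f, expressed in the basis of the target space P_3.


the result is g(x) = -(3/2)x^3 - 9x^2 - 9x + 4

order-1 term: -9x^2 + (9/2)x + 15/2
order-2 term: -18x + 9
order-3 term: -12
the series for exp(∇ + D) f terminates at order 3
exp(∇ + D) f = -(3/2)x^3 - 9x^2 - 9x + 4


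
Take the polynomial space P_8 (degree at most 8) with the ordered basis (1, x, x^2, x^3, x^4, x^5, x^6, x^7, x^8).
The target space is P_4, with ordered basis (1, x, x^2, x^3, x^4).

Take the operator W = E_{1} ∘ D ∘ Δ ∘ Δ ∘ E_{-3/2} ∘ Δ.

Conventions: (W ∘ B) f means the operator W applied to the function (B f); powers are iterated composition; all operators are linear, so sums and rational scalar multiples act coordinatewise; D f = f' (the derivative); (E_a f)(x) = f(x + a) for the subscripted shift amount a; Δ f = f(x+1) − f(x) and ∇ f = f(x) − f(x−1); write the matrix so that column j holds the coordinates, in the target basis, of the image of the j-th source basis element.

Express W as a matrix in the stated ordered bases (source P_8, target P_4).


the matrix is [[0, 0, 0, 0, 24, 120, 450, 1470, 4473]; [0, 0, 0, 0, 0, 120, 720, 3150, 11760]; [0, 0, 0, 0, 0, 0, 360, 2520, 12600]; [0, 0, 0, 0, 0, 0, 0, 840, 6720]; [0, 0, 0, 0, 0, 0, 0, 0, 1680]] (rows listed top to bottom)

image of 1: 0
image of x: 0
image of x^2: 0
image of x^3: 0
image of x^4: 24
image of x^5: 120x + 120
image of x^6: 360x^2 + 720x + 450
image of x^7: 840x^3 + 2520x^2 + 3150x + 1470
image of x^8: 1680x^4 + 6720x^3 + 12600x^2 + 11760x + 4473
each image's coordinates form column j of the matrix


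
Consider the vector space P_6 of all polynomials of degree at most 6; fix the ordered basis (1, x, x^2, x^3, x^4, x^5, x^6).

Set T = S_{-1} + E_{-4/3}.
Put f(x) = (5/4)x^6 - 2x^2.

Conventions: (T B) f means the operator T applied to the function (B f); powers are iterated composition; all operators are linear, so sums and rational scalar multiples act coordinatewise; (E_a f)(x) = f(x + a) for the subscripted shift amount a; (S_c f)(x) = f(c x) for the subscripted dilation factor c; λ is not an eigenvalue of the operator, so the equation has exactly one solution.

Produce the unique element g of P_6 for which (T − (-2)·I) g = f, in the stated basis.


write g with unknown coordinates in the stated basis and equate coefficients in (T − (-2)·I) g = f
solving from the highest basis element down gives g = (5/16)x^6 + (5/4)x^5 - (100/27)x^3 - (1/2)x^2 + (266/81)x
check: T g = (5/8)x^6 - (5/2)x^5 + (200/27)x^3 - x^2 - (532/81)x
so T g − (-2)·g = (5/4)x^6 - 2x^2 = f ✓

the image equals g(x) = (5/16)x^6 + (5/4)x^5 - (100/27)x^3 - (1/2)x^2 + (266/81)x


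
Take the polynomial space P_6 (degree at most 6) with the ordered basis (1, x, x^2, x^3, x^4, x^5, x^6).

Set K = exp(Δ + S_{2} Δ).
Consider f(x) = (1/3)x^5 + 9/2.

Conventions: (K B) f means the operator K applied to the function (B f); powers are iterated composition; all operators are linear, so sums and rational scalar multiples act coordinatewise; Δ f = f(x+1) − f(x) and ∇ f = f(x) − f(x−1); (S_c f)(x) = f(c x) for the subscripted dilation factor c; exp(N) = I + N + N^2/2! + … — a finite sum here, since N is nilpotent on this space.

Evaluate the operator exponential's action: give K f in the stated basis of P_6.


the image equals g(x) = (1/3)x^5 + (85/3)x^4 + 540x^3 + (9650/3)x^2 + 7015x + 31891/6

order-1 term: (85/3)x^4 + 30x^3 + (50/3)x^2 + 5x + 2/3
order-2 term: 510x^3 + 650x^2 + 355x + 80
order-3 term: 2550x^2 + 2830x + 1010
order-4 term: 3825x + 2690
order-5 term: 1530
the series for exp(Δ + S_{2} Δ) f terminates at order 5
exp(Δ + S_{2} Δ) f = (1/3)x^5 + (85/3)x^4 + 540x^3 + (9650/3)x^2 + 7015x + 31891/6


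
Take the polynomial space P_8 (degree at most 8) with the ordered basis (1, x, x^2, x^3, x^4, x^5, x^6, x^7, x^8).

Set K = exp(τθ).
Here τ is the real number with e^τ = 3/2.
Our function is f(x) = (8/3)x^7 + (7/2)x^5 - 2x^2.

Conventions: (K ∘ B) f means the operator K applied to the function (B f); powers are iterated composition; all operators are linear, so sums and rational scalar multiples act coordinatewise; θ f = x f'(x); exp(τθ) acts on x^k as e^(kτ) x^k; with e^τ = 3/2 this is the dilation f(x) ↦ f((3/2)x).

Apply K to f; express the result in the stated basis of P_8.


the image equals g(x) = (729/16)x^7 + (1701/64)x^5 - (9/2)x^2

exp(τθ) x^k = e^(kτ) x^k; with e^τ = 3/2 this sends x^k to (3/2)^k x^k
x^2 ↦ 9/4 x^2
x^5 ↦ 243/32 x^5
x^7 ↦ 2187/128 x^7
applying this coordinatewise to f: exp(τθ) f = (729/16)x^7 + (1701/64)x^5 - (9/2)x^2


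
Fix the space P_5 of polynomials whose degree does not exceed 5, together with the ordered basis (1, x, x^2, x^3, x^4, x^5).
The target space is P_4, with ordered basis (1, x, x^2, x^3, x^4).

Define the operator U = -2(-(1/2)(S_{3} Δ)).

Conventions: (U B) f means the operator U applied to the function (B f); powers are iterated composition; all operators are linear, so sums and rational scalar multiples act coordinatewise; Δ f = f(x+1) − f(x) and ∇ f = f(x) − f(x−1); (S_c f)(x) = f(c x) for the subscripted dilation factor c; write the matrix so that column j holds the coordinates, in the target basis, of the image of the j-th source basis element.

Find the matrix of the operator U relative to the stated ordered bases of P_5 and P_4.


the matrix is [[0, 1, 1, 1, 1, 1]; [0, 0, 6, 9, 12, 15]; [0, 0, 0, 27, 54, 90]; [0, 0, 0, 0, 108, 270]; [0, 0, 0, 0, 0, 405]] (rows listed top to bottom)

image of 1: 0
image of x: 1
image of x^2: 6x + 1
image of x^3: 27x^2 + 9x + 1
image of x^4: 108x^3 + 54x^2 + 12x + 1
image of x^5: 405x^4 + 270x^3 + 90x^2 + 15x + 1
each image's coordinates form column j of the matrix


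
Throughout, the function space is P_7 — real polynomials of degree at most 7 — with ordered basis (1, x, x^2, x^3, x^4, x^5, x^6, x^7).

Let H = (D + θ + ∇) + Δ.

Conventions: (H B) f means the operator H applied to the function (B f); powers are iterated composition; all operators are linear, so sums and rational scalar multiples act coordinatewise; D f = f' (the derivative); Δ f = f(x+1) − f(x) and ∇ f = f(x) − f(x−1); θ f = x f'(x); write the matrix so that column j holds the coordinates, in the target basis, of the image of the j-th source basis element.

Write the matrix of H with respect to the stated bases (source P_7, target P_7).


image of 1: 0
image of x: x + 3
image of x^2: 2x^2 + 6x
image of x^3: 3x^3 + 9x^2 + 2
image of x^4: 4x^4 + 12x^3 + 8x
image of x^5: 5x^5 + 15x^4 + 20x^2 + 2
image of x^6: 6x^6 + 18x^5 + 40x^3 + 12x
image of x^7: 7x^7 + 21x^6 + 70x^4 + 42x^2 + 2
each image's coordinates form column j of the matrix

the matrix is [[0, 3, 0, 2, 0, 2, 0, 2]; [0, 1, 6, 0, 8, 0, 12, 0]; [0, 0, 2, 9, 0, 20, 0, 42]; [0, 0, 0, 3, 12, 0, 40, 0]; [0, 0, 0, 0, 4, 15, 0, 70]; [0, 0, 0, 0, 0, 5, 18, 0]; [0, 0, 0, 0, 0, 0, 6, 21]; [0, 0, 0, 0, 0, 0, 0, 7]] (rows listed top to bottom)


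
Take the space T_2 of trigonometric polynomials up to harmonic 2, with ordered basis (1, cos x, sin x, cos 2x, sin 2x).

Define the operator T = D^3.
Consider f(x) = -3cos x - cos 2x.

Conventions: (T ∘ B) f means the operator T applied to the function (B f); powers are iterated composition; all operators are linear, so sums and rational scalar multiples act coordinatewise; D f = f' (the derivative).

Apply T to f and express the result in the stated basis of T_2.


D f = 3sin x + 2sin 2x
D D f = 3cos x + 4cos 2x
D D D f = -3sin x - 8sin 2x

the image equals g(x) = -3sin x - 8sin 2x


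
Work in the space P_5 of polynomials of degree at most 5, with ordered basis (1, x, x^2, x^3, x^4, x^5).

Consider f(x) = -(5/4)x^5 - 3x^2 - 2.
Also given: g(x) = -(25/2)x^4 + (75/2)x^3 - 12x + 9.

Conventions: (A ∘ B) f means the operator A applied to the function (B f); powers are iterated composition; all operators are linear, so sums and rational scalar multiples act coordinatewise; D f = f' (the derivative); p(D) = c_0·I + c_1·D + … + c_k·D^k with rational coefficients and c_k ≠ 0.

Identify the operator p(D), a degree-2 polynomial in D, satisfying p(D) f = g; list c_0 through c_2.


c_0 = 0, c_1 = 2, c_2 = -3/2

D^0 f = -(5/4)x^5 - 3x^2 - 2
D^1 f = -(25/4)x^4 - 6x
D^2 f = -25x^3 - 6
matching coefficients of g against c_0 f + c_1 Df + … from the top degree down determines the c_i
solution: c_0 = 0, c_1 = 2, c_2 = -3/2


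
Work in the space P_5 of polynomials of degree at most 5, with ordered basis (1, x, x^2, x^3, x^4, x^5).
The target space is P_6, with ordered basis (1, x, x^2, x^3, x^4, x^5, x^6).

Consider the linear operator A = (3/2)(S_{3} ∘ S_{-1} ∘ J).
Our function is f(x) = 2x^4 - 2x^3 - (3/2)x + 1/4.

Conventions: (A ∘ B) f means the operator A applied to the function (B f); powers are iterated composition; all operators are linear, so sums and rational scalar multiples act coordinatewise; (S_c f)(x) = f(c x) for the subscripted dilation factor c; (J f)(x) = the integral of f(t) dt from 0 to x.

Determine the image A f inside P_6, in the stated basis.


J f = (2/5)x^5 - (1/2)x^4 - (3/4)x^2 + (1/4)x
S_{-1} J f = -(2/5)x^5 - (1/2)x^4 - (3/4)x^2 - (1/4)x
S_{3} S_{-1} J f = -(486/5)x^5 - (81/2)x^4 - (27/4)x^2 - (3/4)x
((3/2)(S_{3} ∘ S_{-1} ∘ J)) f = -(729/5)x^5 - (243/4)x^4 - (81/8)x^2 - (9/8)x

g(x) = -(729/5)x^5 - (243/4)x^4 - (81/8)x^2 - (9/8)x


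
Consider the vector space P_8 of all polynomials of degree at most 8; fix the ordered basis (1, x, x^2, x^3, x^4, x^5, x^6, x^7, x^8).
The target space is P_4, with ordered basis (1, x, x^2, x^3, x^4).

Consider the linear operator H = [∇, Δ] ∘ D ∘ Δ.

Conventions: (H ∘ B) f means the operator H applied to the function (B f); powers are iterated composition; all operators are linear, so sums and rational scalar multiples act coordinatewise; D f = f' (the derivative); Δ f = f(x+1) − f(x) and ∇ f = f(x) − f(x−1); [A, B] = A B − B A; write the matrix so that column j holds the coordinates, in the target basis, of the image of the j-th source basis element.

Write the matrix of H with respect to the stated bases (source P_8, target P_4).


the matrix is [[0, 0, 0, 0, 0, 0, 0, 0, 0]; [0, 0, 0, 0, 0, 0, 0, 0, 0]; [0, 0, 0, 0, 0, 0, 0, 0, 0]; [0, 0, 0, 0, 0, 0, 0, 0, 0]; [0, 0, 0, 0, 0, 0, 0, 0, 0]] (rows listed top to bottom)

image of 1: 0
image of x: 0
image of x^2: 0
image of x^3: 0
image of x^4: 0
image of x^5: 0
image of x^6: 0
image of x^7: 0
image of x^8: 0
each image's coordinates form column j of the matrix


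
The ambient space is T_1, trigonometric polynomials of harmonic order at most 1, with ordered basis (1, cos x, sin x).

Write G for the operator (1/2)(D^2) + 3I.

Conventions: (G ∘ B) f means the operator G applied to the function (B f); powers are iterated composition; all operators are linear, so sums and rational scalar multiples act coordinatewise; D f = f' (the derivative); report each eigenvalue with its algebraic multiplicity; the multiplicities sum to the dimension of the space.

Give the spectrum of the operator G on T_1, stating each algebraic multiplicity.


λ = 5/2 (multiplicity 2), λ = 3 (multiplicity 1)

image of 1: 3
image of cos x: (5/2)cos x
image of sin x: (5/2)sin x
the matrix is diagonal; its diagonal is (3, 5/2, 5/2)
for a triangular matrix the eigenvalues are the diagonal entries, with algebraic multiplicity their repetition count


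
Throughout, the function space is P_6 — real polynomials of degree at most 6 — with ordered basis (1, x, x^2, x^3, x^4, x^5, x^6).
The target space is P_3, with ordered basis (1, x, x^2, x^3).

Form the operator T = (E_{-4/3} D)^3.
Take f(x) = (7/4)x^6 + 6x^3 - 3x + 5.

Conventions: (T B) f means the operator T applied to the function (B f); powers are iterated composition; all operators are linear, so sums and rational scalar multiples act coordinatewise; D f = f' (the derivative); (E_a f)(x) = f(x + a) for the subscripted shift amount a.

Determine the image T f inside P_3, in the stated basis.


the result is g(x) = 210x^3 - 2520x^2 + 10080x - 13404

D f = (21/2)x^5 + 18x^2 - 3
E_{-4/3} D f = (21/2)x^5 - 70x^4 + (560/3)x^3 - (2078/9)x^2 + (3184/27)x - 1235/81
D (E_{-4/3} D) f = (105/2)x^4 - 280x^3 + 560x^2 - (4156/9)x + 3184/27
E_{-4/3} D (E_{-4/3} D) f = (105/2)x^4 - 560x^3 + 2240x^2 - (35516/9)x + 69088/27
D (E_{-4/3} D) (E_{-4/3} D) f = 210x^3 - 1680x^2 + 4480x - 35516/9
E_{-4/3} D (E_{-4/3} D) (E_{-4/3} D) f = 210x^3 - 2520x^2 + 10080x - 13404


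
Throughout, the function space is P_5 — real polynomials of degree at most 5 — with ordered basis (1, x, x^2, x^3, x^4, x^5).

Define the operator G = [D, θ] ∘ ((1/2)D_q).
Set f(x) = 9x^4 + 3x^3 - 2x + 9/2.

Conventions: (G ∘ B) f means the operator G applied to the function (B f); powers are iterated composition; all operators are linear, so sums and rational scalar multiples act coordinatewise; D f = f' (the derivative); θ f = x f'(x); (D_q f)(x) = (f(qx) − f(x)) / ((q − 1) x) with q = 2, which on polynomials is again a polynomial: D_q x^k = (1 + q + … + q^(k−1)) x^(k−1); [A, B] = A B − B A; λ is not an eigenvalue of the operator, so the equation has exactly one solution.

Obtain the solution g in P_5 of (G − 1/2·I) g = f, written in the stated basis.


the result is g(x) = -18x^4 - 6x^3 - 810x^2 - 80x - 2439

write g with unknown coordinates in the stated basis and equate coefficients in (G − 1/2·I) g = f
solving from the highest basis element down gives g = -18x^4 - 6x^3 - 810x^2 - 80x - 2439
check: G g = -405x^2 - 42x - 1215
so G g − 1/2·g = 9x^4 + 3x^3 - 2x + 9/2 = f ✓


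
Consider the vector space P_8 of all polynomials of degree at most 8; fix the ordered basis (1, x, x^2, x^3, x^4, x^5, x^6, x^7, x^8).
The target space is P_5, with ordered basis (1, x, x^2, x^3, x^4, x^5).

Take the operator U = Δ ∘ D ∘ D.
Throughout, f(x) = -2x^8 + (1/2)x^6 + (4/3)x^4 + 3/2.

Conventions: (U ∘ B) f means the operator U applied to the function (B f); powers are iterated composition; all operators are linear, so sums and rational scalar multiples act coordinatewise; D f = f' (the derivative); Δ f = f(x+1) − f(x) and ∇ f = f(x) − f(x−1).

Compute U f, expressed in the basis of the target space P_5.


the result is g(x) = -672x^5 - 1680x^4 - 2180x^3 - 1590x^2 - 580x - 81

D f = -16x^7 + 3x^5 + (16/3)x^3
D D f = -112x^6 + 15x^4 + 16x^2
Δ D D f = -672x^5 - 1680x^4 - 2180x^3 - 1590x^2 - 580x - 81


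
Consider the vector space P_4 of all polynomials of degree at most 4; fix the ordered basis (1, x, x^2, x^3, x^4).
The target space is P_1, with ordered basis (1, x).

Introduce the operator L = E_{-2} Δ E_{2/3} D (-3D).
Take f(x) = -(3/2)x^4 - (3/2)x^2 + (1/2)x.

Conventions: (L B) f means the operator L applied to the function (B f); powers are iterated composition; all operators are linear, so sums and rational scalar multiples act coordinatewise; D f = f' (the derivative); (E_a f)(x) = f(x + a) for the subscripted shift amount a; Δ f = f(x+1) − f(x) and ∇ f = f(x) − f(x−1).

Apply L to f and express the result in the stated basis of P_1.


g(x) = 108x - 90

D f = -6x^3 - 3x + 1/2
(-3D) f = 18x^3 + 9x - 3/2
D (-3D) f = 54x^2 + 9
E_{2/3} D (-3D) f = 54x^2 + 72x + 33
Δ (E_{2/3} D) (-3D) f = 108x + 126
E_{-2} Δ (E_{2/3} D) (-3D) f = 108x - 90


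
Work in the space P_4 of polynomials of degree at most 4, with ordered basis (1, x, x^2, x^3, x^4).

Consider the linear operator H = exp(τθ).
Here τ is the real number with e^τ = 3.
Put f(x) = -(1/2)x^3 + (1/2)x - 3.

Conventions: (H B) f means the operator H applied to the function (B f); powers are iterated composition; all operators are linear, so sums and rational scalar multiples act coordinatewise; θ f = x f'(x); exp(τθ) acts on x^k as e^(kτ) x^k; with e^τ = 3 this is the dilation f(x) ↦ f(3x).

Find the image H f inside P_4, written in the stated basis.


the image equals g(x) = -(27/2)x^3 + (3/2)x - 3

exp(τθ) x^k = e^(kτ) x^k; with e^τ = 3 this sends x^k to 3^k x^k
x ↦ 3 x
x^3 ↦ 27 x^3
applying this coordinatewise to f: exp(τθ) f = -(27/2)x^3 + (3/2)x - 3


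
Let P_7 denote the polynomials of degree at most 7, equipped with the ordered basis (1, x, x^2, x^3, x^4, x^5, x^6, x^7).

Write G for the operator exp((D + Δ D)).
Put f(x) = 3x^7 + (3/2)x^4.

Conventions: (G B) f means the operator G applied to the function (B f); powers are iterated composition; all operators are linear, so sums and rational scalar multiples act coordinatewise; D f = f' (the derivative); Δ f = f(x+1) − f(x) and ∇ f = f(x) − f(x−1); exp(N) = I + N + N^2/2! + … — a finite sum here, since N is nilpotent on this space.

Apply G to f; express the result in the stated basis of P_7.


g(x) = 3x^7 + 21x^6 + 189x^5 + (2103/2)x^4 + 4311x^3 + 12375x^2 + 22257x + 38055/2

order-1 term: 21x^6 + 126x^5 + 315x^4 + 426x^3 + 333x^2 + 144x + 27
order-2 term: 63x^5 + 630x^4 + 2520x^3 + 5049x^2 + 5076x + 2052
order-3 term: 105x^4 + 1260x^3 + 5670x^2 + 11346x + 8523
order-4 term: 105x^3 + 1260x^2 + 5040x + 13443/2
order-5 term: 63x^2 + 630x + 1575
order-6 term: 21x + 126
order-7 term: 3
the series for exp((D + Δ D)) f terminates at order 7
exp((D + Δ D)) f = 3x^7 + 21x^6 + 189x^5 + (2103/2)x^4 + 4311x^3 + 12375x^2 + 22257x + 38055/2


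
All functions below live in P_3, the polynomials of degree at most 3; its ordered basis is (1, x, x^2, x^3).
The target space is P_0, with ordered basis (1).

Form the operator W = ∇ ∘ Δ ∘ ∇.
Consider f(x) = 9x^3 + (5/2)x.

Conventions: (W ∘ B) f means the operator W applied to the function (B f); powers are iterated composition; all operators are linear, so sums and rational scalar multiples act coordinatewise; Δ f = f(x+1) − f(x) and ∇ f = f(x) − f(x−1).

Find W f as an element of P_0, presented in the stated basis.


g(x) = 54

∇ f = 27x^2 - 27x + 23/2
Δ ∇ f = 54x
∇ Δ ∇ f = 54


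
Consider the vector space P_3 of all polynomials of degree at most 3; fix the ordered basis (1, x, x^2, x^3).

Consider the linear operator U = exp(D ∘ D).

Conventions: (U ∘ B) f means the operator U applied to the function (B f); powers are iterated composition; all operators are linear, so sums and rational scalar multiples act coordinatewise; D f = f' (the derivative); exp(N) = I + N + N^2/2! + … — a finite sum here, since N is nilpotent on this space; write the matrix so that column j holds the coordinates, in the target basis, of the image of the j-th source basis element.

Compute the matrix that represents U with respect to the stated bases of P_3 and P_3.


the matrix is [[1, 0, 2, 0]; [0, 1, 0, 6]; [0, 0, 1, 0]; [0, 0, 0, 1]] (rows listed top to bottom)

image of 1: 1
image of x: x
image of x^2: x^2 + 2
image of x^3: x^3 + 6x
each image's coordinates form column j of the matrix


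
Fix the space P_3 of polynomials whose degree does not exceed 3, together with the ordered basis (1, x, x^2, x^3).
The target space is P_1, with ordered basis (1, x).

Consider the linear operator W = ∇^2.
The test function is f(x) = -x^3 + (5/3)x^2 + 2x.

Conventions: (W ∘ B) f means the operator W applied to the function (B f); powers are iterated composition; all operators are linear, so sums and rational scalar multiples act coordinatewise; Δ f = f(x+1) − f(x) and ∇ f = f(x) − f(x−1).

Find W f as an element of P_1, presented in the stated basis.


∇ f = -3x^2 + (19/3)x - 2/3
∇ ∇ f = -6x + 28/3

the result is g(x) = -6x + 28/3


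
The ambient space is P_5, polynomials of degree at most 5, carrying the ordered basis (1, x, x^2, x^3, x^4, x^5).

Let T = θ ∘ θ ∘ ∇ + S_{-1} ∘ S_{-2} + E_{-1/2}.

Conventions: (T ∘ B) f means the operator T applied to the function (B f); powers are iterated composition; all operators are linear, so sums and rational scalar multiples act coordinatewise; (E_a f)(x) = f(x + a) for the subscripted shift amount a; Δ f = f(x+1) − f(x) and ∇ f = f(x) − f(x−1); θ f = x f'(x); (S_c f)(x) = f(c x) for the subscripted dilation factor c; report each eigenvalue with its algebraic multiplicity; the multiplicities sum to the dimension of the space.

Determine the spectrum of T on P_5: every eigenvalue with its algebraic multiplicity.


λ = 2 (multiplicity 1), λ = 3 (multiplicity 1), λ = 5 (multiplicity 1), λ = 9 (multiplicity 1), λ = 17 (multiplicity 1), λ = 33 (multiplicity 1)

image of 1: 2
image of x: 3x - 1/2
image of x^2: 5x^2 + x + 1/4
image of x^3: 9x^3 + (21/2)x^2 - (9/4)x - 1/8
image of x^4: 17x^4 + 34x^3 - (45/2)x^2 + (7/2)x + 1/16
image of x^5: 33x^5 + (155/2)x^4 - (175/2)x^3 + (155/4)x^2 - (75/16)x - 1/32
the matrix is upper triangular; its diagonal is (2, 3, 5, 9, 17, 33)
for a triangular matrix the eigenvalues are the diagonal entries, with algebraic multiplicity their repetition count


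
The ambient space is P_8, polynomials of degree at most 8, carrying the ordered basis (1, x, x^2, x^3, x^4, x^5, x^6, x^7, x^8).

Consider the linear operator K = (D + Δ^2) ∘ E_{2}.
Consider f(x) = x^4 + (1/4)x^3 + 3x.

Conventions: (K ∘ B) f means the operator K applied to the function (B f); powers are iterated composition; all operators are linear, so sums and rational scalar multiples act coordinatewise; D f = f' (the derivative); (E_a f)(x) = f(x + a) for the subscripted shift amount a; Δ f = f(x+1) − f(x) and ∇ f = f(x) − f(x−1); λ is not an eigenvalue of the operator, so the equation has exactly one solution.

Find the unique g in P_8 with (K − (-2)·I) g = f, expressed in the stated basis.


write g with unknown coordinates in the stated basis and equate coefficients in (K − (-2)·I) g = f
solving from the highest basis element down gives g = (1/2)x^4 - (7/8)x^3 - (123/16)x^2 - (207/16)x + 229/32
check: K g = 2x^3 + (123/8)x^2 + (231/8)x - 229/16
so K g − (-2)·g = x^4 + (1/4)x^3 + 3x = f ✓

g(x) = (1/2)x^4 - (7/8)x^3 - (123/16)x^2 - (207/16)x + 229/32


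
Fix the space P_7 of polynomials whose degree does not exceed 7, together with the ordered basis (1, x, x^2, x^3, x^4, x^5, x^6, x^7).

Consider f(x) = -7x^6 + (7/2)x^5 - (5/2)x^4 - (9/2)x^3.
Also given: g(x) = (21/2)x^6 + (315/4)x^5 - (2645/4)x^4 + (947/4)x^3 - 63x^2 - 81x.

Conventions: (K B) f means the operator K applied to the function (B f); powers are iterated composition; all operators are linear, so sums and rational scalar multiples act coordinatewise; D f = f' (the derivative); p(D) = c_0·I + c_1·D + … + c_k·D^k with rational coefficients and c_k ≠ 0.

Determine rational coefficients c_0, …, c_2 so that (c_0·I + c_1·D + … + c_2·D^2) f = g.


D^0 f = -7x^6 + (7/2)x^5 - (5/2)x^4 - (9/2)x^3
D^1 f = -42x^5 + (35/2)x^4 - 10x^3 - (27/2)x^2
D^2 f = -210x^4 + 70x^3 - 30x^2 - 27x
matching coefficients of g against c_0 f + c_1 Df + … from the top degree down determines the c_i
solution: c_0 = -3/2, c_1 = -2, c_2 = 3

c_0 = -3/2, c_1 = -2, c_2 = 3


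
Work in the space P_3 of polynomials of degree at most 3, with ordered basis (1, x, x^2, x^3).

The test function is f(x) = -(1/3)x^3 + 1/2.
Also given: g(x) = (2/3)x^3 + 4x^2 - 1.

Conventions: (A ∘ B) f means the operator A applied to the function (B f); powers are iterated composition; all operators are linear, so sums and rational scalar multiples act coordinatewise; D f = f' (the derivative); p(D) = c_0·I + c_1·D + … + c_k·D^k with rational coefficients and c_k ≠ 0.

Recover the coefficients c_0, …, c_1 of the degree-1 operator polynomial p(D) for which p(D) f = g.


D^0 f = -(1/3)x^3 + 1/2
D^1 f = -x^2
matching coefficients of g against c_0 f + c_1 Df + … from the top degree down determines the c_i
solution: c_0 = -2, c_1 = -4

c_0 = -2, c_1 = -4


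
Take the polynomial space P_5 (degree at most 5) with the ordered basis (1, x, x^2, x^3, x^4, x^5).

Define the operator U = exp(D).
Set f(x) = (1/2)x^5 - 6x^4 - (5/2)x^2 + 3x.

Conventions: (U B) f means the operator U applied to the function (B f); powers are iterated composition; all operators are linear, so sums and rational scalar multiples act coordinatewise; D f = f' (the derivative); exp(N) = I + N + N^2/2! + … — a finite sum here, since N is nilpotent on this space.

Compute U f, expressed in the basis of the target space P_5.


order-1 term: (5/2)x^4 - 24x^3 - 5x + 3
order-2 term: 5x^3 - 36x^2 - 5/2
order-3 term: 5x^2 - 24x
order-4 term: (5/2)x - 6
order-5 term: 1/2
the series for exp(D) f terminates at order 5
exp(D) f = (1/2)x^5 - (7/2)x^4 - 19x^3 - (67/2)x^2 - (47/2)x - 5

the result is g(x) = (1/2)x^5 - (7/2)x^4 - 19x^3 - (67/2)x^2 - (47/2)x - 5


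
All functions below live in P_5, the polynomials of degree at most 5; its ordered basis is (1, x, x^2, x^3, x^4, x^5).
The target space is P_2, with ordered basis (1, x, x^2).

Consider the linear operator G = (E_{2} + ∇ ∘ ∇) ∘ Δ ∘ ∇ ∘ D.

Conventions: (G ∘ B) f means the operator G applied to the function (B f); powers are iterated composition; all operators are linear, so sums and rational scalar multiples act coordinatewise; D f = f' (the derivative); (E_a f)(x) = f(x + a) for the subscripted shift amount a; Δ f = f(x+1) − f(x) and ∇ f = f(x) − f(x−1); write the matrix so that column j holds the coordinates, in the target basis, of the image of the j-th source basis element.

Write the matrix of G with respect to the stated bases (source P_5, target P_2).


image of 1: 0
image of x: 0
image of x^2: 0
image of x^3: 6
image of x^4: 24x + 48
image of x^5: 60x^2 + 240x + 370
each image's coordinates form column j of the matrix

the matrix is [[0, 0, 0, 6, 48, 370]; [0, 0, 0, 0, 24, 240]; [0, 0, 0, 0, 0, 60]] (rows listed top to bottom)


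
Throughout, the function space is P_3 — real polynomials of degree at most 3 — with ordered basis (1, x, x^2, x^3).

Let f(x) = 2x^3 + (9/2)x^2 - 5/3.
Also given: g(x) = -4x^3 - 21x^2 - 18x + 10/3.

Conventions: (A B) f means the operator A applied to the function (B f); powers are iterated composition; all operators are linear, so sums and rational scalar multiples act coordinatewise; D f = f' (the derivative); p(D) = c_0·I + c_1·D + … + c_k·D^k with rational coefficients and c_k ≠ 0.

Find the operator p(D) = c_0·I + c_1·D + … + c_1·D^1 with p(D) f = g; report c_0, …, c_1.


p(D) = -2·I − 2·D, i.e. c_0 = -2, c_1 = -2

D^0 f = 2x^3 + (9/2)x^2 - 5/3
D^1 f = 6x^2 + 9x
matching coefficients of g against c_0 f + c_1 Df + … from the top degree down determines the c_i
solution: c_0 = -2, c_1 = -2


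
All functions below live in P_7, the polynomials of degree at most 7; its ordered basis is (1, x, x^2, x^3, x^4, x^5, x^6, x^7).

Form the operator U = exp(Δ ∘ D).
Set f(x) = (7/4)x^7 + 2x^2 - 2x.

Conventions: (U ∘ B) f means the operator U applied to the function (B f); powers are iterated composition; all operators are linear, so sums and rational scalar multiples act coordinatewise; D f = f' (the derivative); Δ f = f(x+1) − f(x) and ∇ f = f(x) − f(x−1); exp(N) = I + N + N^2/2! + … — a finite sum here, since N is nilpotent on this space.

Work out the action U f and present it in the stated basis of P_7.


order-1 term: (147/2)x^5 + (735/4)x^4 + 245x^3 + (735/4)x^2 + (147/2)x + 65/4
order-2 term: 735x^3 + 2205x^2 + (5145/2)x + 2205/2
order-3 term: 1470x + 2205
the series for exp(Δ ∘ D) f terminates at order 3
exp(Δ ∘ D) f = (7/4)x^7 + (147/2)x^5 + (735/4)x^4 + 980x^3 + (9563/4)x^2 + 4114x + 13295/4

the result is g(x) = (7/4)x^7 + (147/2)x^5 + (735/4)x^4 + 980x^3 + (9563/4)x^2 + 4114x + 13295/4


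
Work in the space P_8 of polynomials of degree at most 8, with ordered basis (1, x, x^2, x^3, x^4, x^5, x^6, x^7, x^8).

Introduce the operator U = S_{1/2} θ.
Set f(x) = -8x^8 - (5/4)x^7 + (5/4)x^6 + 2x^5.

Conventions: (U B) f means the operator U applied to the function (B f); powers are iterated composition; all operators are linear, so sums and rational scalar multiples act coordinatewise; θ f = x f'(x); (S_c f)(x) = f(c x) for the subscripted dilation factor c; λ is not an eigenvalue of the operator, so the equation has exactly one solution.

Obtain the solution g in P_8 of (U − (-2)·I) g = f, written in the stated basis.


write g with unknown coordinates in the stated basis and equate coefficients in (U − (-2)·I) g = f
solving from the highest basis element down gives g = -(256/65)x^8 - (160/263)x^7 + (40/67)x^6 + (64/69)x^5
check: U g = -(8/65)x^8 - (35/1052)x^7 + (15/268)x^6 + (10/69)x^5
so U g − (-2)·g = -8x^8 - (5/4)x^7 + (5/4)x^6 + 2x^5 = f ✓

g(x) = -(256/65)x^8 - (160/263)x^7 + (40/67)x^6 + (64/69)x^5
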